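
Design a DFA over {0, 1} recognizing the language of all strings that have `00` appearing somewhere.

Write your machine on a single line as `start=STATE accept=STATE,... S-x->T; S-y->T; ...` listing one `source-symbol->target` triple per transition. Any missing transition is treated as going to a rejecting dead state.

States s0..s1 record the length of the longest prefix of `00` that matches the current input suffix. Reaching s2 means `00` has been seen, and we stay there forever. Accept from s2.
A 3-state machine:
        0   1  
>  s0   s1  s0 
   s1   s2  s0 
 * s2   s2  s2 
(> = start, * = accepting)

start=s0; accept=s2; s0-0->s1; s0-1->s0; s1-0->s2; s1-1->s0; s2-0->s2; s2-1->s2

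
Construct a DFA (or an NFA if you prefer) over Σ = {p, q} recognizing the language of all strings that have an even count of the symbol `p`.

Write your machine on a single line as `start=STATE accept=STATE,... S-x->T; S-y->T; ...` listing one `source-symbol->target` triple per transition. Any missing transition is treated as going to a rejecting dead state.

Keep the running count of `p`s modulo 2: each `p` advances along the cycle s0 → s1 → s0 while other symbols loop. Accept at s0.
        p   q  
>* s0   s1  s0 
   s1   s0  s1 
(> = start, * = accepting)

start=s0; accept=s0; s0-p->s1; s0-q->s0; s1-p->s0; s1-q->s1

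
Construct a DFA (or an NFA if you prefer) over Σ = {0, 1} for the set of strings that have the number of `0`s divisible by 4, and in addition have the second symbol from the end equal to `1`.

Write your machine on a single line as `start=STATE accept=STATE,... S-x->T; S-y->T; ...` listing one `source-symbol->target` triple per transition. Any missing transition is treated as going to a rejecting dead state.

start=q0; accept=q6,q17; q0-0->q1; q0-1->q2; q1-0->q3; q1-1->q4; q2-0->q5; q2-1->q6; q3-0->q7; q3-1->q8; q4-0->q9; q4-1->q10; q5-0->q3; q5-1->q4; q6-0->q5; q6-1->q6; q7-0->q11; q7-1->q12; q8-0->q13; q8-1->q14; q9-0->q7; q9-1->q8; q10-0->q9; q10-1->q10; q11-0->q15; q11-1->q16; q12-0->q17; q12-1->q18; q13-0->q11; q13-1->q12; q14-0->q13; q14-1->q14; q15-0->q3; q15-1->q4; q16-0->q5; q16-1->q6; q17-0->q15; q17-1->q16; q18-0->q17; q18-1->q18

Run two small machines in parallel and take their product. The first has 4 states tracking the count of `0`s modulo 4; the second has 7 states tracking the last 2 symbols read. A product state is a pair (one from each), accepting exactly when both do.
With 19 states:
          0    1  
>  q0     q1   q2 
   q1     q3   q4 
   q2     q5   q6 
   q3     q7   q8 
   q4     q9  q10 
   q5     q3   q4 
 * q6     q5   q6 
   q7    q11  q12 
   q8    q13  q14 
   q9     q7   q8 
   q10    q9  q10 
   q11   q15  q16 
   q12   q17  q18 
   q13   q11  q12 
   q14   q13  q14 
   q15    q3   q4 
   q16    q5   q6 
 * q17   q15  q16 
   q18   q17  q18 
(> = start, * = accepting)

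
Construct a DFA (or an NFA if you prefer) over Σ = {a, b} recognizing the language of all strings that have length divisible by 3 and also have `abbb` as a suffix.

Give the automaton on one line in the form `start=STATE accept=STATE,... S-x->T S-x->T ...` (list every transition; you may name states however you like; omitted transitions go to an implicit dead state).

start=s0 accept=s6 s0-a->s1 s0-b->s1 s1-a->s2 s1-b->s2 s2-a->s3 s2-b->s0 s3-a->s1 s3-b->s4 s4-a->s2 s4-b->s5 s5-a->s3 s5-b->s6 s6-a->s1 s6-b->s1

Handle the two conditions separately and then intersect. One (3 states) tracks the input length modulo 3; the other (5 states) tracks how much of the suffix `abbb` has currently been matched. Each combined state is a pair, one component from each; accept when both components accept. Equivalent product states are then merged.
        a   b  
>  s0   s1  s1 
   s1   s2  s2 
   s2   s3  s0 
   s3   s1  s4 
   s4   s2  s5 
   s5   s3  s6 
 * s6   s1  s1 
(> = start, * = accepting)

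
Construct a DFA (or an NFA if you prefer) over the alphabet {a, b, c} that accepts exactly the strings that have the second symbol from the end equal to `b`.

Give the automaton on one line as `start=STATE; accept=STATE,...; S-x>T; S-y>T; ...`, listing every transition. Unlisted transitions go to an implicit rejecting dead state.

start=q0; accept=q7,q8,q9; q0-a>q1; q0-b>q2; q0-c>q3; q1-a>q4; q1-b>q5; q1-c>q6; q2-a>q7; q2-b>q8; q2-c>q9; q3-a>q10; q3-b>q11; q3-c>q12; q4-a>q4; q4-b>q5; q4-c>q6; q5-a>q7; q5-b>q8; q5-c>q9; q6-a>q10; q6-b>q11; q6-c>q12; q7-a>q4; q7-b>q5; q7-c>q6; q8-a>q7; q8-b>q8; q8-c>q9; q9-a>q10; q9-b>q11; q9-c>q12; q10-a>q4; q10-b>q5; q10-c>q6; q11-a>q7; q11-b>q8; q11-c>q9; q12-a>q10; q12-b>q11; q12-c>q12

Because acceptance depends on a position counted from the end, the machine has to buffer the most recent 2 symbols. Make each state the string of the last up-to-2 symbols read; on input `x` shift the window left and append `x`. Accept when the buffered window has length 2 and begins with `b`.
A 13-state machine:
          a    b    c  
>  q0     q1   q2   q3 
   q1     q4   q5   q6 
   q2     q7   q8   q9 
   q3    q10  q11  q12 
   q4     q4   q5   q6 
   q5     q7   q8   q9 
   q6    q10  q11  q12 
 * q7     q4   q5   q6 
 * q8     q7   q8   q9 
 * q9    q10  q11  q12 
   q10    q4   q5   q6 
   q11    q7   q8   q9 
   q12   q10  q11  q12 
(> = start, * = accepting)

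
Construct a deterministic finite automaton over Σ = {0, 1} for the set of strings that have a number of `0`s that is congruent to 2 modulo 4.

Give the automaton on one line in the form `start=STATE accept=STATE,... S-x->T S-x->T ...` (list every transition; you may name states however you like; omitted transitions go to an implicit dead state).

start=q0 accept=q2 q0-0->q1 q0-1->q0 q1-0->q2 q1-1->q1 q2-0->q3 q2-1->q2 q3-0->q0 q3-1->q3

The only thing that matters is how many `0`s have appeared, reduced mod 4. Use one state per residue: q0 for 0, …, q3 for 3. Reading `0` moves to the next residue; anything else stays put. q2 is accepting.
A 4-state machine:
        0   1  
>  q0   q1  q0 
   q1   q2  q1 
 * q2   q3  q2 
   q3   q0  q3 
(> = start, * = accepting)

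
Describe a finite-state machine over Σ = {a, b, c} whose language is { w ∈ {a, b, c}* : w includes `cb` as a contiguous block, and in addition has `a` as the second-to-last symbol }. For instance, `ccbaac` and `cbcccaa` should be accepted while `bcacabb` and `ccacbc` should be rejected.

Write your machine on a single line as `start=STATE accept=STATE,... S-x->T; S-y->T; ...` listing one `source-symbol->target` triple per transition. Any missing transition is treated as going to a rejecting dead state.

start=S0; accept=S4,S5; S0-a->S0; S0-b->S0; S0-c->S1; S1-a->S0; S1-b->S2; S1-c->S1; S2-a->S3; S2-b->S2; S2-c->S2; S3-a->S4; S3-b->S5; S3-c->S5; S4-a->S4; S4-b->S5; S4-c->S5; S5-a->S3; S5-b->S2; S5-c->S2

Run two small machines in parallel and take their product. One (3 states) tracks whether and how much of `cb` has been seen; the other (13 states) tracks the last 2 symbols read. Each combined state is a pair, one component from each; accept when both components accept. After merging equivalent states the machine shrinks.
With 6 states:
        a   b   c  
>  S0   S0  S0  S1 
   S1   S0  S2  S1 
   S2   S3  S2  S2 
   S3   S4  S5  S5 
 * S4   S4  S5  S5 
 * S5   S3  S2  S2 
(> = start, * = accepting)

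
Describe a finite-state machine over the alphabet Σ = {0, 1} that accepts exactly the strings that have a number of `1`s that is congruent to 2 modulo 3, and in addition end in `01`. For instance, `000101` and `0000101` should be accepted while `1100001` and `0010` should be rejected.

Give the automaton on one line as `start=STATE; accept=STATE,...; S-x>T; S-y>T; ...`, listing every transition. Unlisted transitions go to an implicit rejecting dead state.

start=S0; accept=S6; S0-0>S1; S0-1>S2; S1-0>S1; S1-1>S3; S2-0>S4; S2-1>S5; S3-0>S4; S3-1>S5; S4-0>S4; S4-1>S6; S5-0>S7; S5-1>S0; S6-0>S7; S6-1>S0; S7-0>S7; S7-1>S8; S8-0>S1; S8-1>S2

Run two small machines in parallel and take their product. The first has 3 states tracking the count of `1`s modulo 3; the second has 3 states tracking how much of the suffix `01` has currently been matched. A product state is a pair (one from each), accepting exactly when both do.
A 9-state machine:
        0   1  
>  S0   S1  S2 
   S1   S1  S3 
   S2   S4  S5 
   S3   S4  S5 
   S4   S4  S6 
   S5   S7  S0 
 * S6   S7  S0 
   S7   S7  S8 
   S8   S1  S2 
(> = start, * = accepting)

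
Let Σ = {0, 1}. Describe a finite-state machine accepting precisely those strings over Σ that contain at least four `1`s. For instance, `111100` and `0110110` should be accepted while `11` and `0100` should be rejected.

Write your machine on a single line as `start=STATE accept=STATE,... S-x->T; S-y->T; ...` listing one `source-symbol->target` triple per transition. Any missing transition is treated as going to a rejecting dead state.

start=q0; accept=q4,q5; q0-0->q0; q0-1->q1; q1-0->q1; q1-1->q2; q2-0->q2; q2-1->q3; q3-0->q3; q3-1->q4; q4-0->q4; q4-1->q5; q5-0->q5; q5-1->q5

Count `1`s, saturating at 5: states q0 through q4 mean 0 through 4 `1`s seen; q5 means more than 4. Each `1` increments (capped at q5); other symbols loop. Accept from {q4, q5}.
A 6-state machine:
        0   1  
>  q0   q0  q1 
   q1   q1  q2 
   q2   q2  q3 
   q3   q3  q4 
 * q4   q4  q5 
 * q5   q5  q5 
(> = start, * = accepting)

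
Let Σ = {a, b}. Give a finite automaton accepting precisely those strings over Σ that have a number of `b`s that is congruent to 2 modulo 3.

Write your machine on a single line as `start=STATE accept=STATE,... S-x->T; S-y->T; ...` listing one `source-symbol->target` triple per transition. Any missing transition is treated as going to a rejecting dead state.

Keep the running count of `b`s modulo 3: each `b` advances along the cycle S0 → S1 → S2 → S0 while other symbols loop. Accept at S2.
With 3 states:
        a   b  
>  S0   S0  S1 
   S1   S1  S2 
 * S2   S2  S0 
(> = start, * = accepting)

start=S0; accept=S2; S0-a->S0; S0-b->S1; S1-a->S1; S1-b->S2; S2-a->S2; S2-b->S0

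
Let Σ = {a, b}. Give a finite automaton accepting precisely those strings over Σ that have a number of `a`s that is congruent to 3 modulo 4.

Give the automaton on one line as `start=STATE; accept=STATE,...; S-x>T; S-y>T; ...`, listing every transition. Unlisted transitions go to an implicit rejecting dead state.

start=q0; accept=q3; q0-a>q1; q0-b>q0; q1-a>q2; q1-b>q1; q2-a>q3; q2-b>q2; q3-a>q0; q3-b>q3

Keep the running count of `a`s modulo 4: each `a` advances along the cycle q0 → q1 → q2 → q3 → q0 while other symbols loop. Accept at q3.
With 4 states:
        a   b  
>  q0   q1  q0 
   q1   q2  q1 
   q2   q3  q2 
 * q3   q0  q3 
(> = start, * = accepting)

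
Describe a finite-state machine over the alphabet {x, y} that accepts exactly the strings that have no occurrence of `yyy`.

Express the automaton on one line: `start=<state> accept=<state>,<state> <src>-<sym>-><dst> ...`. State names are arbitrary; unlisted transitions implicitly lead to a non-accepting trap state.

start=S0 accept=S0,S1,S2 S0-x->S0 S0-y->S1 S1-x->S0 S1-y->S2 S2-x->S0 S2-y->S3 S3-x->S3 S3-y->S3

Track partial matches of the forbidden pattern `yyy`. State S3 is a dead state reached once `yyy` has occurred; every other state accepts. S0 means no part of `yyy` is currently matched.
        x   y  
>* S0   S0  S1 
 * S1   S0  S2 
 * S2   S0  S3 
   S3   S3  S3 
(> = start, * = accepting)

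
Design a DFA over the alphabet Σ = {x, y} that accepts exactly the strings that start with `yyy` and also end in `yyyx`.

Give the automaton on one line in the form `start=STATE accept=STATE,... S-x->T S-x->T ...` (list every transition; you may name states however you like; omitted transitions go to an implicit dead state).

Handle the two conditions separately and then intersect. The first has 5 states tracking whether the input so far still matches the prefix `yyy`; the second has 5 states tracking how much of the suffix `yyyx` has currently been matched. A product state is a pair (one from each), accepting exactly when both do. Equivalent product states are then merged.
A 9-state machine:
        x   y  
>  q0   q1  q2 
   q1   q1  q1 
   q2   q1  q3 
   q3   q1  q4 
   q4   q5  q4 
 * q5   q6  q7 
   q6   q6  q7 
   q7   q6  q8 
   q8   q6  q4 
(> = start, * = accepting)

start=q0 accept=q5 q0-x->q1 q0-y->q2 q1-x->q1 q1-y->q1 q2-x->q1 q2-y->q3 q3-x->q1 q3-y->q4 q4-x->q5 q4-y->q4 q5-x->q6 q5-y->q7 q6-x->q6 q6-y->q7 q7-x->q6 q7-y->q8 q8-x->q6 q8-y->q4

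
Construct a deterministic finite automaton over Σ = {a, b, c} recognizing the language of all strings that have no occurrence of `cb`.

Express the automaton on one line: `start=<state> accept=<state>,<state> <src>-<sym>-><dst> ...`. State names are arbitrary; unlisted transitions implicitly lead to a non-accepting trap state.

Track partial matches of the forbidden pattern `cb`. State S2 is a dead state reached once `cb` has occurred; every other state accepts. S0 means no part of `cb` is currently matched.
3 states suffice.
        a   b   c  
>* S0   S0  S0  S1 
 * S1   S0  S2  S1 
   S2   S2  S2  S2 
(> = start, * = accepting)

start=S0 accept=S0,S1 S0-a->S0 S0-b->S0 S0-c->S1 S1-a->S0 S1-b->S2 S1-c->S1 S2-a->S2 S2-b->S2 S2-c->S2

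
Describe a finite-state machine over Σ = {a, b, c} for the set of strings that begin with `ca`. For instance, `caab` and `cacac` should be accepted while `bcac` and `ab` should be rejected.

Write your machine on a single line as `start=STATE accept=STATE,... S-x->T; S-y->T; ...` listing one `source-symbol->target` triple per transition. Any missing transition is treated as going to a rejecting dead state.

Check the first 2 symbols one by one: S0 through S1 record how many have matched `ca` so far; any wrong symbol goes to the dead state S3. After all 2 match we enter the accepting sink S2.
4 states suffice.
        a   b   c  
>  S0   S3  S3  S1 
   S1   S2  S3  S3 
 * S2   S2  S2  S2 
   S3   S3  S3  S3 
(> = start, * = accepting)

start=S0; accept=S2; S0-a->S3; S0-b->S3; S0-c->S1; S1-a->S2; S1-b->S3; S1-c->S3; S2-a->S2; S2-b->S2; S2-c->S2; S3-a->S3; S3-b->S3; S3-c->S3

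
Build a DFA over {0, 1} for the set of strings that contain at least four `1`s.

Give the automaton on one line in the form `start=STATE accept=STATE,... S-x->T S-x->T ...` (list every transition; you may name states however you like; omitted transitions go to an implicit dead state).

start=s0 accept=s4,s5 s0-0->s0 s0-1->s1 s1-0->s1 s1-1->s2 s2-0->s2 s2-1->s3 s3-0->s3 s3-1->s4 s4-0->s4 s4-1->s5 s5-0->s5 s5-1->s5

Only the number of `1`s matters, and only up to 5. Make a chain s0 → s1 → s2 → s3 → s4 → s5 advanced by each `1` (with s5 absorbing); every other symbol self-loops. The accepting set is {s4, s5}.
A 6-state machine:
        0   1  
>  s0   s0  s1 
   s1   s1  s2 
   s2   s2  s3 
   s3   s3  s4 
 * s4   s4  s5 
 * s5   s5  s5 
(> = start, * = accepting)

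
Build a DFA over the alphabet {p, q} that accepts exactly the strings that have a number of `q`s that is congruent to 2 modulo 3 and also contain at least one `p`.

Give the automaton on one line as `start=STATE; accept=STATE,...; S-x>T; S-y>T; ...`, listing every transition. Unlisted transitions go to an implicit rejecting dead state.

Handle the two conditions separately and then intersect. One (3 states) tracks the count of `q`s modulo 3; the other (3 states) tracks the count of `p`s, saturating at 2. Each combined state is a pair, one component from each; accept when both components accept. After merging equivalent states the machine shrinks.
        p   q  
>  S0   S1  S2 
   S1   S1  S3 
   S2   S3  S4 
   S3   S3  S5 
   S4   S5  S0 
 * S5   S5  S1 
(> = start, * = accepting)

start=S0; accept=S5; S0-p>S1; S0-q>S2; S1-p>S1; S1-q>S3; S2-p>S3; S2-q>S4; S3-p>S3; S3-q>S5; S4-p>S5; S4-q>S0; S5-p>S5; S5-q>S1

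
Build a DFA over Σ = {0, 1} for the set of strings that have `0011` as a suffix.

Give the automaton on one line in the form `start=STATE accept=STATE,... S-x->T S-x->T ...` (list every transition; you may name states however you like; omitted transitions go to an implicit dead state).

Remember how much of `0011` the current input suffix matches. State s0 means no match yet; s1 means the last symbol is `0`; s2 means the last 2 symbols are `00`; s3 means the last 3 symbols are `001`; s4 means the last 4 symbols are `0011`. Only s4 accepts. On a mismatch, fall back to the longest proper suffix that is still a prefix of `0011`.
5 states suffice.
        0   1  
>  s0   s1  s0 
   s1   s2  s0 
   s2   s2  s3 
   s3   s1  s4 
 * s4   s1  s0 
(> = start, * = accepting)

start=s0 accept=s4 s0-0->s1 s0-1->s0 s1-0->s2 s1-1->s0 s2-0->s2 s2-1->s3 s3-0->s1 s3-1->s4 s4-0->s1 s4-1->s0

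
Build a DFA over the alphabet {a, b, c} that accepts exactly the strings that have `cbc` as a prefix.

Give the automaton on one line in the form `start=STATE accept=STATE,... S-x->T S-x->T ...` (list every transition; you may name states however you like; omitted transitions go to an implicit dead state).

start=q0 accept=q3 q0-a->q4 q0-b->q4 q0-c->q1 q1-a->q4 q1-b->q2 q1-c->q4 q2-a->q4 q2-b->q4 q2-c->q3 q3-a->q3 q3-b->q3 q3-c->q3 q4-a->q4 q4-b->q4 q4-c->q4

Check the first 3 symbols one by one: q0 through q2 record how many have matched `cbc` so far; any wrong symbol goes to the dead state q4. After all 3 match we enter the accepting sink q3.
        a   b   c  
>  q0   q4  q4  q1 
   q1   q4  q2  q4 
   q2   q4  q4  q3 
 * q3   q3  q3  q3 
   q4   q4  q4  q4 
(> = start, * = accepting)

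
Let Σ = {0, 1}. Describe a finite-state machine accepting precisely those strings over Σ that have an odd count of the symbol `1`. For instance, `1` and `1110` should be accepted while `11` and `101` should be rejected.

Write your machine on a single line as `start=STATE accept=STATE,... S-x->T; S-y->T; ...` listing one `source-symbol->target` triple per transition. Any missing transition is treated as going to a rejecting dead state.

Keep the running count of `1`s modulo 2: each `1` advances along the cycle S0 → S1 → S0 while other symbols loop. Accept at S1.
        0   1  
>  S0   S0  S1 
 * S1   S1  S0 
(> = start, * = accepting)

start=S0; accept=S1; S0-0->S0; S0-1->S1; S1-0->S1; S1-1->S0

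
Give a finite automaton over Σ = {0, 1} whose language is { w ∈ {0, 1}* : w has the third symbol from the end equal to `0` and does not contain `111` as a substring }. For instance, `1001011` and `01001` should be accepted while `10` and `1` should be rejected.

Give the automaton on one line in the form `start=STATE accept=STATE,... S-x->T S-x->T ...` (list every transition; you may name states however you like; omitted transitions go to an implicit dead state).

Run two small machines in parallel and take their product. One (15 states) tracks the last 3 symbols read; the other (4 states) tracks partial matches of the forbidden pattern `111`. Each combined state is a pair, one component from each; accept when both components accept. After merging equivalent states the machine shrinks.
11 states suffice.
          0    1  
>  S0     S1   S2 
   S1     S3   S4 
   S2     S1   S5 
   S3     S6   S7 
   S4     S8   S9 
   S5     S1  S10 
 * S6     S6   S7 
 * S7     S8   S9 
 * S8     S3   S4 
 * S9     S1  S10 
   S10   S10  S10 
(> = start, * = accepting)

start=S0 accept=S6,S7,S8,S9 S0-0->S1 S0-1->S2 S1-0->S3 S1-1->S4 S2-0->S1 S2-1->S5 S3-0->S6 S3-1->S7 S4-0->S8 S4-1->S9 S5-0->S1 S5-1->S10 S6-0->S6 S6-1->S7 S7-0->S8 S7-1->S9 S8-0->S3 S8-1->S4 S9-0->S1 S9-1->S10 S10-0->S10 S10-1->S10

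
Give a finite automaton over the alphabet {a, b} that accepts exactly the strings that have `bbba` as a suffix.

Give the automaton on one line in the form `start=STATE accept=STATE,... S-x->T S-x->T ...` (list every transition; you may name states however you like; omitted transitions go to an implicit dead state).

Let each state record the length of the longest suffix of the input read so far that is also a prefix of `bbba`. q1 means the last symbol is `b`; q2 means the last 2 symbols are `bb`; q3 means the last 3 symbols are `bbb`; q4 means the last 4 symbols are `bbba`. Accept only at q4, where the string currently ends in `bbba`.
With 5 states:
        a   b  
>  q0   q0  q1 
   q1   q0  q2 
   q2   q0  q3 
   q3   q4  q3 
 * q4   q0  q1 
(> = start, * = accepting)

start=q0 accept=q4 q0-a->q0 q0-b->q1 q1-a->q0 q1-b->q2 q2-a->q0 q2-b->q3 q3-a->q4 q3-b->q3 q4-a->q0 q4-b->q1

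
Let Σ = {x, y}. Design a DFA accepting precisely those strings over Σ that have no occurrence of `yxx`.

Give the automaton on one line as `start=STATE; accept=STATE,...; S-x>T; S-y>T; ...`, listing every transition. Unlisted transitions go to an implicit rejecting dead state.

Track partial matches of the forbidden pattern `yxx`. State S3 is a dead state reached once `yxx` has occurred; every other state accepts. S0 means no part of `yxx` is currently matched.
4 states suffice.
        x   y  
>* S0   S0  S1 
 * S1   S2  S1 
 * S2   S3  S1 
   S3   S3  S3 
(> = start, * = accepting)

start=S0; accept=S0,S1,S2; S0-x>S0; S0-y>S1; S1-x>S2; S1-y>S1; S2-x>S3; S2-y>S1; S3-x>S3; S3-y>S3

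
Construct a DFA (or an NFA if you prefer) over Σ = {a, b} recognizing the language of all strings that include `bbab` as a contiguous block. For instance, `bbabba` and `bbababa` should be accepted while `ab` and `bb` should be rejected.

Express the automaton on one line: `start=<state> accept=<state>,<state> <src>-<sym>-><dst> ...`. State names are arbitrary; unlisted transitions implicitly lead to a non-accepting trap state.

start=S0 accept=S4 S0-a->S0 S0-b->S1 S1-a->S0 S1-b->S2 S2-a->S3 S2-b->S2 S3-a->S0 S3-b->S4 S4-a->S4 S4-b->S4

States S0..S3 record the length of the longest prefix of `bbab` that matches the current input suffix. Reaching S4 means `bbab` has been seen, and we stay there forever. Accept from S4.
With 5 states:
        a   b  
>  S0   S0  S1 
   S1   S0  S2 
   S2   S3  S2 
   S3   S0  S4 
 * S4   S4  S4 
(> = start, * = accepting)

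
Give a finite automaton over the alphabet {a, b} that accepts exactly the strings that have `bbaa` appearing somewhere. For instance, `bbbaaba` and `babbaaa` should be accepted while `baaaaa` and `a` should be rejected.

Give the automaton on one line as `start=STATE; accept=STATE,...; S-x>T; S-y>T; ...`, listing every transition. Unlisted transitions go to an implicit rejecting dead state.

Track how much of `bbaa` has been matched so far: state q0 is no progress, q4 is the absorbing accept state reached once `bbaa` has occurred. Intermediate states record partial matches; on a mismatch, fall back to the longest reusable overlap.
5 states suffice.
        a   b  
>  q0   q0  q1 
   q1   q0  q2 
   q2   q3  q2 
   q3   q4  q1 
 * q4   q4  q4 
(> = start, * = accepting)

start=q0; accept=q4; q0-a>q0; q0-b>q1; q1-a>q0; q1-b>q2; q2-a>q3; q2-b>q2; q3-a>q4; q3-b>q1; q4-a>q4; q4-b>q4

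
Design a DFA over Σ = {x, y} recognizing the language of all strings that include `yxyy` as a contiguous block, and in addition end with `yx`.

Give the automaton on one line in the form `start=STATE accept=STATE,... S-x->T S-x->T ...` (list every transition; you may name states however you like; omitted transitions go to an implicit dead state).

Build one automaton per condition and run them in lockstep. The first has 5 states tracking whether and how much of `yxyy` has been seen; the second has 3 states tracking how much of the suffix `yx` has currently been matched. A product state is a pair (one from each), accepting exactly when both do.
        x   y  
>  q0   q0  q1 
   q1   q2  q1 
   q2   q0  q3 
   q3   q2  q4 
   q4   q5  q4 
 * q5   q6  q4 
   q6   q6  q4 
(> = start, * = accepting)

start=q0 accept=q5 q0-x->q0 q0-y->q1 q1-x->q2 q1-y->q1 q2-x->q0 q2-y->q3 q3-x->q2 q3-y->q4 q4-x->q5 q4-y->q4 q5-x->q6 q5-y->q4 q6-x->q6 q6-y->q4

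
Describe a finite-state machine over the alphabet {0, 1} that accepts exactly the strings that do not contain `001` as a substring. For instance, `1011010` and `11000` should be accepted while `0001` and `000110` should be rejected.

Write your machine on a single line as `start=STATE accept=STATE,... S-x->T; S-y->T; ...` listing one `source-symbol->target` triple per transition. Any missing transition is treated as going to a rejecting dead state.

start=q0; accept=q0,q1,q2; q0-0->q1; q0-1->q0; q1-0->q2; q1-1->q0; q2-0->q2; q2-1->q3; q3-0->q3; q3-1->q3

Track partial matches of the forbidden pattern `001`. State q3 is a dead state reached once `001` has occurred; every other state accepts. q0 means no part of `001` is currently matched.
With 4 states:
        0   1  
>* q0   q1  q0 
 * q1   q2  q0 
 * q2   q2  q3 
   q3   q3  q3 
(> = start, * = accepting)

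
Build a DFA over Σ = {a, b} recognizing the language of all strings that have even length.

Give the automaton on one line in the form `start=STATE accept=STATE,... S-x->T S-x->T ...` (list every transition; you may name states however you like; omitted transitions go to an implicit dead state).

Only the length mod 2 matters, so use a 2-cycle: from any state, every input symbol moves to the next state, wrapping q1 back to q0. Mark q0 accepting.
With 2 states:
        a   b  
>* q0   q1  q1 
   q1   q0  q0 
(> = start, * = accepting)

start=q0 accept=q0 q0-a->q1 q0-b->q1 q1-a->q0 q1-b->q0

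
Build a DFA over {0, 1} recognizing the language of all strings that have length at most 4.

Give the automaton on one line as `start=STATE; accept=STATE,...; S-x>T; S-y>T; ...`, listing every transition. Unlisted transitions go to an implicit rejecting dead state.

We only need to distinguish lengths 0, 1, …, 4, and '>4'. Chain A → B → C → D → E → F on every symbol, with F looping. Accepting states: {A, B, C, D, E}.
With 6 states:
       0  1 
>* A   B  B 
 * B   C  C 
 * C   D  D 
 * D   E  E 
 * E   F  F 
   F   F  F 
(> = start, * = accepting)

start=A; accept=A,B,C,D,E; A-0>B; A-1>B; B-0>C; B-1>C; C-0>D; C-1>D; D-0>E; D-1>E; E-0>F; E-1>F; F-0>F; F-1>F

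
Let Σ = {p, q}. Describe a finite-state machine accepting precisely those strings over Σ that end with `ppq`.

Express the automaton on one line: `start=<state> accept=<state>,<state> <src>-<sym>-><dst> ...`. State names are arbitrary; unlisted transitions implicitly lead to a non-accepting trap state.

start=S0 accept=S3 S0-p->S1 S0-q->S0 S1-p->S2 S1-q->S0 S2-p->S2 S2-q->S3 S3-p->S1 S3-q->S0

Remember how much of `ppq` the current input suffix matches. State S0 means no match yet; S1 means the last symbol is `p`; S2 means the last 2 symbols are `pp`; S3 means the last 3 symbols are `ppq`. Only S3 accepts. On a mismatch, fall back to the longest proper suffix that is still a prefix of `ppq`.
With 4 states:
        p   q  
>  S0   S1  S0 
   S1   S2  S0 
   S2   S2  S3 
 * S3   S1  S0 
(> = start, * = accepting)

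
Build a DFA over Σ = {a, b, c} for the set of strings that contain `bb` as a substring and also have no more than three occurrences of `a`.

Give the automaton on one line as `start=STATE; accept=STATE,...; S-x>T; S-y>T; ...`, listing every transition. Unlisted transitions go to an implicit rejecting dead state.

Build one automaton per condition and run them in lockstep. One (3 states) tracks whether and how much of `bb` has been seen; the other (5 states) tracks the count of `a`s, saturating at 4. Each combined state is a pair, one component from each; accept when both components accept. Equivalent product states are then merged.
          a    b    c  
>  q0     q1   q2   q0 
   q1     q3   q4   q1 
   q2     q1   q5   q0 
   q3     q6   q7   q3 
   q4     q3   q8   q1 
 * q5     q8   q5   q5 
   q6     q9  q10   q6 
   q7     q6  q11   q3 
 * q8    q11   q8   q8 
   q9     q9   q9   q9 
   q10    q9  q12   q6 
 * q11   q12  q11  q11 
 * q12    q9  q12  q12 
(> = start, * = accepting)

start=q0; accept=q5,q8,q11,q12; q0-a>q1; q0-b>q2; q0-c>q0; q1-a>q3; q1-b>q4; q1-c>q1; q2-a>q1; q2-b>q5; q2-c>q0; q3-a>q6; q3-b>q7; q3-c>q3; q4-a>q3; q4-b>q8; q4-c>q1; q5-a>q8; q5-b>q5; q5-c>q5; q6-a>q9; q6-b>q10; q6-c>q6; q7-a>q6; q7-b>q11; q7-c>q3; q8-a>q11; q8-b>q8; q8-c>q8; q9-a>q9; q9-b>q9; q9-c>q9; q10-a>q9; q10-b>q12; q10-c>q6; q11-a>q12; q11-b>q11; q11-c>q11; q12-a>q9; q12-b>q12; q12-c>q12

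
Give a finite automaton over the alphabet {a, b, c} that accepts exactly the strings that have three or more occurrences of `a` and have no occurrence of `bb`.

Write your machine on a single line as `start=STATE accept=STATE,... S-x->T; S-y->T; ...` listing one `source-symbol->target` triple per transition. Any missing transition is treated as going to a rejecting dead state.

start=q0; accept=q6,q9,q10,q12; q0-a->q1; q0-b->q2; q0-c->q0; q1-a->q3; q1-b->q4; q1-c->q1; q2-a->q1; q2-b->q5; q2-c->q0; q3-a->q6; q3-b->q7; q3-c->q3; q4-a->q3; q4-b->q8; q4-c->q1; q5-a->q8; q5-b->q5; q5-c->q5; q6-a->q9; q6-b->q10; q6-c->q6; q7-a->q6; q7-b->q11; q7-c->q3; q8-a->q11; q8-b->q8; q8-c->q8; q9-a->q9; q9-b->q12; q9-c->q9; q10-a->q9; q10-b->q13; q10-c->q6; q11-a->q13; q11-b->q11; q11-c->q11; q12-a->q9; q12-b->q14; q12-c->q9; q13-a->q14; q13-b->q13; q13-c->q13; q14-a->q14; q14-b->q14; q14-c->q14

Handle the two conditions separately and then intersect. One (5 states) tracks the count of `a`s, saturating at 4; the other (3 states) tracks partial matches of the forbidden pattern `bb`. Each combined state is a pair, one component from each; accept when both components accept.
A 15-state machine:
          a    b    c  
>  q0     q1   q2   q0 
   q1     q3   q4   q1 
   q2     q1   q5   q0 
   q3     q6   q7   q3 
   q4     q3   q8   q1 
   q5     q8   q5   q5 
 * q6     q9  q10   q6 
   q7     q6  q11   q3 
   q8    q11   q8   q8 
 * q9     q9  q12   q9 
 * q10    q9  q13   q6 
   q11   q13  q11  q11 
 * q12    q9  q14   q9 
   q13   q14  q13  q13 
   q14   q14  q14  q14 
(> = start, * = accepting)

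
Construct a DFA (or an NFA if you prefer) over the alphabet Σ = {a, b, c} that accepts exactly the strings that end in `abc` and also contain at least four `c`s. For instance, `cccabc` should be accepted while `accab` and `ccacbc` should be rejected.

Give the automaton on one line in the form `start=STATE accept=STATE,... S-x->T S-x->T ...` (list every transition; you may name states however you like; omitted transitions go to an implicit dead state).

start=S0 accept=S6 S0-a->S0 S0-b->S0 S0-c->S1 S1-a->S1 S1-b->S1 S1-c->S2 S2-a->S2 S2-b->S2 S2-c->S3 S3-a->S4 S3-b->S3 S3-c->S3 S4-a->S4 S4-b->S5 S4-c->S3 S5-a->S4 S5-b->S3 S5-c->S6 S6-a->S4 S6-b->S3 S6-c->S3

Run two small machines in parallel and take their product. The first has 4 states tracking how much of the suffix `abc` has currently been matched; the second has 6 states tracking the count of `c`s, saturating at 5. A product state is a pair (one from each), accepting exactly when both do. Minimizing collapses redundant product states.
A 7-state machine:
        a   b   c  
>  S0   S0  S0  S1 
   S1   S1  S1  S2 
   S2   S2  S2  S3 
   S3   S4  S3  S3 
   S4   S4  S5  S3 
   S5   S4  S3  S6 
 * S6   S4  S3  S3 
(> = start, * = accepting)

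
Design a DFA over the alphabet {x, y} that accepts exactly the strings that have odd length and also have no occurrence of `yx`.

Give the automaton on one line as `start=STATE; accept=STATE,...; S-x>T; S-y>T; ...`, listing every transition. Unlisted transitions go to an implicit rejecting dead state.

start=q0; accept=q1,q2; q0-x>q1; q0-y>q2; q1-x>q0; q1-y>q3; q2-x>q4; q2-y>q3; q3-x>q4; q3-y>q2; q4-x>q4; q4-y>q4

Build one automaton per condition and run them in lockstep. One (2 states) tracks the input length modulo 2; the other (3 states) tracks partial matches of the forbidden pattern `yx`. Each combined state is a pair, one component from each; accept when both components accept. Minimizing collapses redundant product states.
        x   y  
>  q0   q1  q2 
 * q1   q0  q3 
 * q2   q4  q3 
   q3   q4  q2 
   q4   q4  q4 
(> = start, * = accepting)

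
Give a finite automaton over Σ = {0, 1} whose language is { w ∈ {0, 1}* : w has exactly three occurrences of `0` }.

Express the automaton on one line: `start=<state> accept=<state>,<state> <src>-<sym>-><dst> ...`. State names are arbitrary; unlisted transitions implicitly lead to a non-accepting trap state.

Only the number of `0`s matters, and only up to 4. Make a chain S0 → S1 → S2 → S3 → S4 advanced by each `0` (with S4 absorbing); every other symbol self-loops. The accepting set is {S3}.
5 states suffice.
        0   1  
>  S0   S1  S0 
   S1   S2  S1 
   S2   S3  S2 
 * S3   S4  S3 
   S4   S4  S4 
(> = start, * = accepting)

start=S0 accept=S3 S0-0->S1 S0-1->S0 S1-0->S2 S1-1->S1 S2-0->S3 S2-1->S2 S3-0->S4 S3-1->S3 S4-0->S4 S4-1->S4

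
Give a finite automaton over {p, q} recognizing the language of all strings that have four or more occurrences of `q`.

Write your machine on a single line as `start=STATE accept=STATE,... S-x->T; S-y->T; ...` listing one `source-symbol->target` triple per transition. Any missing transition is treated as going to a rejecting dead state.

Count `q`s, saturating at 5: states s0 through s4 mean 0 through 4 `q`s seen; s5 means more than 4. Each `q` increments (capped at s5); other symbols loop. Accept from {s4, s5}.
6 states suffice.
        p   q  
>  s0   s0  s1 
   s1   s1  s2 
   s2   s2  s3 
   s3   s3  s4 
 * s4   s4  s5 
 * s5   s5  s5 
(> = start, * = accepting)

start=s0; accept=s4,s5; s0-p->s0; s0-q->s1; s1-p->s1; s1-q->s2; s2-p->s2; s2-q->s3; s3-p->s3; s3-q->s4; s4-p->s4; s4-q->s5; s5-p->s5; s5-q->s5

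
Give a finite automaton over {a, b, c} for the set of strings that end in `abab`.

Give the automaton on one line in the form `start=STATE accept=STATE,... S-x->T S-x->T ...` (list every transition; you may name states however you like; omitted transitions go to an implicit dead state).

Let each state record the length of the longest suffix of the input read so far that is also a prefix of `abab`. q1 means the last symbol is `a`; q2 means the last 2 symbols are `ab`; q3 means the last 3 symbols are `aba`; q4 means the last 4 symbols are `abab`. Accept only at q4, where the string currently ends in `abab`.
A 5-state machine:
        a   b   c  
>  q0   q1  q0  q0 
   q1   q1  q2  q0 
   q2   q3  q0  q0 
   q3   q1  q4  q0 
 * q4   q3  q0  q0 
(> = start, * = accepting)

start=q0 accept=q4 q0-a->q1 q0-b->q0 q0-c->q0 q1-a->q1 q1-b->q2 q1-c->q0 q2-a->q3 q2-b->q0 q2-c->q0 q3-a->q1 q3-b->q4 q3-c->q0 q4-a->q3 q4-b->q0 q4-c->q0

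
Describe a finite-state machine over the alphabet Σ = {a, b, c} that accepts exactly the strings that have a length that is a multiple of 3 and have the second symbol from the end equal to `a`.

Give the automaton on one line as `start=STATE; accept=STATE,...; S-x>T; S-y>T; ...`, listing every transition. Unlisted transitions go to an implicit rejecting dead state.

Run two small machines in parallel and take their product. One (3 states) tracks the input length modulo 3; the other (13 states) tracks the last 2 symbols read. Each combined state is a pair, one component from each; accept when both components accept. After merging equivalent states the machine shrinks.
With 5 states:
        a   b   c  
>  q0   q1  q1  q1 
   q1   q2  q3  q3 
   q2   q4  q4  q4 
   q3   q0  q0  q0 
 * q4   q1  q1  q1 
(> = start, * = accepting)

start=q0; accept=q4; q0-a>q1; q0-b>q1; q0-c>q1; q1-a>q2; q1-b>q3; q1-c>q3; q2-a>q4; q2-b>q4; q2-c>q4; q3-a>q0; q3-b>q0; q3-c>q0; q4-a>q1; q4-b>q1; q4-c>q1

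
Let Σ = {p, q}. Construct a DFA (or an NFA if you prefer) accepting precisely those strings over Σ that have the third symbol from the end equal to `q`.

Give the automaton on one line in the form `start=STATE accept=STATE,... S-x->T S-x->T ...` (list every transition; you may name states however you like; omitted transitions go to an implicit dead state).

start=A accept=L,M,N,O A-p->B A-q->C B-p->D B-q->E C-p->F C-q->G D-p->H D-q->I E-p->J E-q->K F-p->L F-q->M G-p->N G-q->O H-p->H H-q->I I-p->J I-q->K J-p->L J-q->M K-p->N K-q->O L-p->H L-q->I M-p->J M-q->K N-p->L N-q->M O-p->N O-q->O

A DFA must remember the last 3 symbols (since which symbol is third-to-last isn't known until the input ends). Use one state per possible window of the last ≤3 symbols; accept from those whose window starts with `q`.
15 states suffice.
       p  q 
>  A   B  C 
   B   D  E 
   C   F  G 
   D   H  I 
   E   J  K 
   F   L  M 
   G   N  O 
   H   H  I 
   I   J  K 
   J   L  M 
   K   N  O 
 * L   H  I 
 * M   J  K 
 * N   L  M 
 * O   N  O 
(> = start, * = accepting)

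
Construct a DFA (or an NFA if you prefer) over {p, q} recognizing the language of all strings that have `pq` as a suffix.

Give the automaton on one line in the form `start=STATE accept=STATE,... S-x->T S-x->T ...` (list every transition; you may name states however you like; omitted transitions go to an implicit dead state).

start=A accept=C A-p->B A-q->A B-p->B B-q->C C-p->B C-q->A

Remember how much of `pq` the current input suffix matches. State A means no match yet; B means the last symbol is `p`; C means the last 2 symbols are `pq`. Only C accepts. On a mismatch, fall back to the longest proper suffix that is still a prefix of `pq`.
       p  q 
>  A   B  A 
   B   B  C 
 * C   B  A 
(> = start, * = accepting)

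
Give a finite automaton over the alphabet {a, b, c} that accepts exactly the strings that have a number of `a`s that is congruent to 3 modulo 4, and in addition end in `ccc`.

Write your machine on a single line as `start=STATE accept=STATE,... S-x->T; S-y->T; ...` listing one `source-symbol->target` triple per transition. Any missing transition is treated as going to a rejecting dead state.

Handle the two conditions separately and then intersect. The first has 4 states tracking the count of `a`s modulo 4; the second has 4 states tracking how much of the suffix `ccc` has currently been matched. A product state is a pair (one from each), accepting exactly when both do. After merging equivalent states the machine shrinks.
A 7-state machine:
        a   b   c  
>  s0   s1  s0  s0 
   s1   s2  s1  s1 
   s2   s3  s2  s2 
   s3   s0  s3  s4 
   s4   s0  s3  s5 
   s5   s0  s3  s6 
 * s6   s0  s3  s6 
(> = start, * = accepting)

start=s0; accept=s6; s0-a->s1; s0-b->s0; s0-c->s0; s1-a->s2; s1-b->s1; s1-c->s1; s2-a->s3; s2-b->s2; s2-c->s2; s3-a->s0; s3-b->s3; s3-c->s4; s4-a->s0; s4-b->s3; s4-c->s5; s5-a->s0; s5-b->s3; s5-c->s6; s6-a->s0; s6-b->s3; s6-c->s6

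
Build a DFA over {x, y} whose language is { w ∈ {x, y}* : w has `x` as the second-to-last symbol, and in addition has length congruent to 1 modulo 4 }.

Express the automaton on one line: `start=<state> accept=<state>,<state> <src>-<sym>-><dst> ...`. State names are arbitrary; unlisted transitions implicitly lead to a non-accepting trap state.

start=S0 accept=S5 S0-x->S1 S0-y->S1 S1-x->S2 S1-y->S2 S2-x->S3 S2-y->S3 S3-x->S4 S3-y->S0 S4-x->S5 S4-y->S5 S5-x->S2 S5-y->S2

Build one automaton per condition and run them in lockstep. The first has 7 states tracking the last 2 symbols read; the second has 4 states tracking the input length modulo 4. A product state is a pair (one from each), accepting exactly when both do. Minimizing collapses redundant product states.
6 states suffice.
        x   y  
>  S0   S1  S1 
   S1   S2  S2 
   S2   S3  S3 
   S3   S4  S0 
   S4   S5  S5 
 * S5   S2  S2 
(> = start, * = accepting)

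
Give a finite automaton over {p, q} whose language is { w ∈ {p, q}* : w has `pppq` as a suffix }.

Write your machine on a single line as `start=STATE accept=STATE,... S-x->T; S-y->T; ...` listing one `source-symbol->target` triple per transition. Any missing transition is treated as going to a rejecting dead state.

Remember how much of `pppq` the current input suffix matches. State S0 means no match yet; S1 means the last symbol is `p`; S2 means the last 2 symbols are `pp`; S3 means the last 3 symbols are `ppp`; S4 means the last 4 symbols are `pppq`. Only S4 accepts. On a mismatch, fall back to the longest proper suffix that is still a prefix of `pppq`.
With 5 states:
        p   q  
>  S0   S1  S0 
   S1   S2  S0 
   S2   S3  S0 
   S3   S3  S4 
 * S4   S1  S0 
(> = start, * = accepting)

start=S0; accept=S4; S0-p->S1; S0-q->S0; S1-p->S2; S1-q->S0; S2-p->S3; S2-q->S0; S3-p->S3; S3-q->S4; S4-p->S1; S4-q->S0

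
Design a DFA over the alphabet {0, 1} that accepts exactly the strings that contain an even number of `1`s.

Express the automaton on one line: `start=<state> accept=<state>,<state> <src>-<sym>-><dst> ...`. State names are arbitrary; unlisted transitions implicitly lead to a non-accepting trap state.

start=s0 accept=s0 s0-0->s0 s0-1->s1 s1-0->s1 s1-1->s0

Keep the running count of `1`s modulo 2: each `1` advances along the cycle s0 → s1 → s0 while other symbols loop. Accept at s0.
With 2 states:
        0   1  
>* s0   s0  s1 
   s1   s1  s0 
(> = start, * = accepting)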